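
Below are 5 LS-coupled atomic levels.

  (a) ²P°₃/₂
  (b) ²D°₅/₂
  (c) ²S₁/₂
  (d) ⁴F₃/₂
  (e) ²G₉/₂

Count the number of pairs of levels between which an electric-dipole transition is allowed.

1

(a)–(b): forbidden (parity).
(a)–(c): allowed.
(a)–(d): forbidden (ΔS, ΔL).
(a)–(e): forbidden (ΔL, ΔJ).
(b)–(c): forbidden (ΔL, ΔJ).
(b)–(d): forbidden (ΔS).
(b)–(e): forbidden (ΔL, ΔJ).
(c)–(d): forbidden (parity, ΔS, ΔL).
(c)–(e): forbidden (parity, ΔL, ΔJ).
(d)–(e): forbidden (parity, ΔS, ΔJ).
Allowed pairs: 1 of 10.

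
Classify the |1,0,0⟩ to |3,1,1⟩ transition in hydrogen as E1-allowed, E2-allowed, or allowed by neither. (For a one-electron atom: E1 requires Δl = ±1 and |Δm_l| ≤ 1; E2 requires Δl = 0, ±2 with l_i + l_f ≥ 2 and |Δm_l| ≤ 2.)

E1

Δl = 1 − 0 = +1; l_i + l_f = 1.
Δm_l = +1.
E1 (Δl = ±1, |Δm_l| ≤ 1): satisfied.
E2 (Δl = 0,±2, l_i+l_f ≥ 2, |Δm_l| ≤ 2): not satisfied.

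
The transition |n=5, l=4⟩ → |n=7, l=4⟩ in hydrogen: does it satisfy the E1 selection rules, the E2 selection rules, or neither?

E2

Δl = 4 − 4 = +0; l_i + l_f = 8.
E1 (Δl = ±1): not satisfied.
E2 (Δl = 0,±2, l_i+l_f ≥ 2): satisfied.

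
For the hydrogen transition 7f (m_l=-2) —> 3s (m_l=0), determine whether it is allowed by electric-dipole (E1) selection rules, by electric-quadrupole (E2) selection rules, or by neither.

neither

Δl = 0 − 3 = -3; l_i + l_f = 3.
Δm_l = +2.
E1 (Δl = ±1, |Δm_l| ≤ 1): not satisfied.
E2 (Δl = 0,±2, l_i+l_f ≥ 2, |Δm_l| ≤ 2): not satisfied.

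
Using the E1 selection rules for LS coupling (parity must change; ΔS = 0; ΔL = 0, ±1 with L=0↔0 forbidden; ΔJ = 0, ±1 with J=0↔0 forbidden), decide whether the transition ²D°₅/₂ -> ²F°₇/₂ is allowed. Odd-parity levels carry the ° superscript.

forbidden

Reading off the term symbols: S 1/2→1/2, L 2→3, J 5/2→7/2, parity odd→odd.
Parity must change: odd → odd — fails.
ΔS = 0: S: 1/2 → 1/2 — passes.
ΔL = 0, ±1 (not L=0↔0): L: 2 → 3, ΔL = +1 — passes.
ΔJ = 0, ±1 (not J=0↔0): J: 5/2 → 7/2, ΔJ = +1 — passes.
Rule(s) violated: parity.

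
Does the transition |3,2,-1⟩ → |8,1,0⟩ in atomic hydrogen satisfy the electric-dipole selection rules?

allowed

l: 2 → 1 (Δl = -1). Δl = ±1 ✓.
Δm_l = 0 − (-1) = +1. E1 requires Δm_l = 0, ±1: ✓.
All E1 selection rules are satisfied.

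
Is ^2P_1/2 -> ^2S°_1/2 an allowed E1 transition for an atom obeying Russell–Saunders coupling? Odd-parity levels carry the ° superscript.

Parity must change: even → odd — ok.
ΔS = 0: S: 1/2 → 1/2 — ok.
ΔL = 0, ±1 (not L=0↔0): L: 1 → 0, ΔL = -1 — ok.
ΔJ = 0, ±1 (not J=0↔0): J: 1/2 → 1/2, ΔJ = +0 — ok.
All four E1 rules are satisfied.

allowed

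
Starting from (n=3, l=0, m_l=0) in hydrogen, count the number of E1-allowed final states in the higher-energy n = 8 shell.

E1 requires Δl = ±1, so l_f ∈ {-1, 1}; with 0 ≤ l_f ≤ n_f−1 = 7, the allowed l_f values are {1}.
For l_f = 1: m_f ∈ {m_i−1, m_i, m_i+1} ∩ [−1, 1] = {-1, 0, 1} → 3 states.
Total: 3.

3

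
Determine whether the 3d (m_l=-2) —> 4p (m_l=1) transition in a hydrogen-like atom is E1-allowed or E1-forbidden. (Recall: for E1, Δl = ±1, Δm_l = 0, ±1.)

forbidden

l: 2 → 1 (Δl = -1). Δl = ±1 passes.
m_l: -2 → 1 (Δm_l = +3). |Δm_l| ≤ 1 fails.
The transition is electric-dipole forbidden.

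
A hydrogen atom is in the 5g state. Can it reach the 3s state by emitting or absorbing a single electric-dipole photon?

Δl = 0 − 4 = -4; the E1 rule Δl = ±1 is ✗.
The transition is electric-dipole forbidden.

forbidden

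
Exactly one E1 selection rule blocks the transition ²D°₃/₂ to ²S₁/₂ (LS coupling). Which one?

Parity must change: odd → even — satisfied.
ΔS = 0: S: 1/2 → 1/2 — satisfied.
ΔL = 0, ±1 (not L=0↔0): L: 2 → 0, ΔL = -2 — violated.
ΔJ = 0, ±1 (not J=0↔0): J: 3/2 → 1/2, ΔJ = -1 — satisfied.

the ΔL = 0, ±1 rule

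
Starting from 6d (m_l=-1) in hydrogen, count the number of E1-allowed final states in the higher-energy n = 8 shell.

5

E1 requires Δl = ±1, so l_f ∈ {1, 3}; with 0 ≤ l_f ≤ n_f−1 = 7, the allowed l_f values are {1, 3}.
For l_f = 1: m_f ∈ {m_i−1, m_i, m_i+1} ∩ [−1, 1] = {-1, 0} → 2 states.
For l_f = 3: m_f ∈ {m_i−1, m_i, m_i+1} ∩ [−3, 3] = {-2, -1, 0} → 3 states.
Total: 5.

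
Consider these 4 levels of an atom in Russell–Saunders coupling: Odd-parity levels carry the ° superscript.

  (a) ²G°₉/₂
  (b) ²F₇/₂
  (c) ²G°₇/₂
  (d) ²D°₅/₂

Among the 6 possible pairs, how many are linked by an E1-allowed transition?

3

(a)–(b): allowed.
(a)–(c): forbidden (parity).
(a)–(d): forbidden (parity, ΔL, ΔJ).
(b)–(c): allowed.
(b)–(d): allowed.
(c)–(d): forbidden (parity, ΔL).
Allowed pairs: 3 of 6.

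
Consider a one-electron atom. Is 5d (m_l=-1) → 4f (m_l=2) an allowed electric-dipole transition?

forbidden

Initial l = 2, final l = 3, so Δl = +1. E1 requires Δl = ±1: ok.
m_l: -1 → 2 (Δm_l = +3). |Δm_l| ≤ 1 fails.
The transition is electric-dipole forbidden.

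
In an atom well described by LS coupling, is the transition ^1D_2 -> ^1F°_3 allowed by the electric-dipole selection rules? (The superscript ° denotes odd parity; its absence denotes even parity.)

Parity must change: even → odd — passes.
ΔS = 0: S: 0 → 0 — passes.
ΔL = 0, ±1 (not L=0↔0): L: 2 → 3, ΔL = +1 — passes.
ΔJ = 0, ±1 (not J=0↔0): J: 2 → 3, ΔJ = +1 — passes.
All four E1 rules are satisfied.

allowed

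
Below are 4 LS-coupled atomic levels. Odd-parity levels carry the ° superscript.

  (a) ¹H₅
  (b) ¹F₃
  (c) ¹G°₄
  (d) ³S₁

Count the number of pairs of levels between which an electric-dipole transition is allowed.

(a)–(b): forbidden (parity, ΔL, ΔJ).
(a)–(c): allowed.
(a)–(d): forbidden (parity, ΔS, ΔL, ΔJ).
(b)–(c): allowed.
(b)–(d): forbidden (parity, ΔS, ΔL, ΔJ).
(c)–(d): forbidden (ΔS, ΔL, ΔJ).
Allowed pairs: 2 of 6.

2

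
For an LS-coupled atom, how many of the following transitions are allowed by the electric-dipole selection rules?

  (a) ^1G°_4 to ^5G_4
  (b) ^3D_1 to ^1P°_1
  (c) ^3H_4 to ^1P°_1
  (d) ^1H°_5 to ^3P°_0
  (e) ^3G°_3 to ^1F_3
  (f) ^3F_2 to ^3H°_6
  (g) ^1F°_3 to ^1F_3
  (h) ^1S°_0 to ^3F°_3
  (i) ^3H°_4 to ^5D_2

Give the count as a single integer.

(a) forbidden (ΔS fails)
(b) forbidden (ΔS fails)
(c) forbidden (ΔS, ΔL, ΔJ fail)
(d) forbidden (parity, ΔS, ΔL, ΔJ fail)
(e) forbidden (ΔS fails)
(f) forbidden (ΔL, ΔJ fail)
(g) allowed
(h) forbidden (parity, ΔS, ΔL, ΔJ fail)
(i) forbidden (ΔS, ΔL, ΔJ fail)
Total allowed: 1 of 9.

1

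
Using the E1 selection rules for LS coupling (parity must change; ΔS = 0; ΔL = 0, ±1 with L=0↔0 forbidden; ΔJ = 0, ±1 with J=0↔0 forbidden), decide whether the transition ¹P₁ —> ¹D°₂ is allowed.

allowed

ΔS = 0: S: 0 → 0 — satisfied.
ΔL = 0, ±1 (not L=0↔0): L: 1 → 2, ΔL = +1 — satisfied.
ΔJ = 0, ±1 (not J=0↔0): J: 1 → 2, ΔJ = +1 — satisfied.
Parity must change: even → odd — satisfied.
All four E1 rules are satisfied.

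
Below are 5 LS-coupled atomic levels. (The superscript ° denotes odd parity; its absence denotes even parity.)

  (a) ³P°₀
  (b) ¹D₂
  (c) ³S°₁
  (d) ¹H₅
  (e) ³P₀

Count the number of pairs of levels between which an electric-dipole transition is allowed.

1

(a)–(b): forbidden (ΔS, ΔJ).
(a)–(c): forbidden (parity).
(a)–(d): forbidden (ΔS, ΔL, ΔJ).
(a)–(e): forbidden (ΔJ).
(b)–(c): forbidden (ΔS, ΔL).
(b)–(d): forbidden (parity, ΔL, ΔJ).
(b)–(e): forbidden (parity, ΔS, ΔJ).
(c)–(d): forbidden (ΔS, ΔL, ΔJ).
(c)–(e): allowed.
(d)–(e): forbidden (parity, ΔS, ΔL, ΔJ).
Allowed pairs: 1 of 10.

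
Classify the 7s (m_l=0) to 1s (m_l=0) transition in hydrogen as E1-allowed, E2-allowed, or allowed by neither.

Δl = 0 − 0 = +0; l_i + l_f = 0.
Δm_l = +0.
E1 (Δl = ±1, |Δm_l| ≤ 1): not satisfied.
E2 (Δl = 0,±2, l_i+l_f ≥ 2, |Δm_l| ≤ 2): not satisfied.

neither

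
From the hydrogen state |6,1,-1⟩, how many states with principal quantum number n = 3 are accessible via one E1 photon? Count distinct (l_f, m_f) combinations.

4

E1 requires Δl = ±1, so l_f ∈ {0, 2}; with 0 ≤ l_f ≤ n_f−1 = 2, the allowed l_f values are {0, 2}.
For l_f = 0: m_f ∈ {m_i−1, m_i, m_i+1} ∩ [−0, 0] = {0} → 1 state.
For l_f = 2: m_f ∈ {m_i−1, m_i, m_i+1} ∩ [−2, 2] = {-2, -1, 0} → 3 states.
Total: 4.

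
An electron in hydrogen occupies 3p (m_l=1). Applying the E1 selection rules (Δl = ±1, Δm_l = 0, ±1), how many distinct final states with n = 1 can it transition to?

E1 requires Δl = ±1, so l_f ∈ {0, 2}; with 0 ≤ l_f ≤ n_f−1 = 0, the allowed l_f values are {0}.
For l_f = 0: m_f ∈ {m_i−1, m_i, m_i+1} ∩ [−0, 0] = {0} → 1 state.
Total: 1.

1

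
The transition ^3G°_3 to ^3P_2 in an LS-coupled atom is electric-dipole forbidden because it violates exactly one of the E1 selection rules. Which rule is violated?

the ΔL = 0, ±1 rule

Initial level: S=1, L=4, J=3, parity odd. Final level: S=1, L=1, J=2, parity even.
Parity must change: odd → even — passes.
ΔS = 0: S: 1 → 1 — passes.
ΔL = 0, ±1 (not L=0↔0): L: 4 → 1, ΔL = -3 — fails.
ΔJ = 0, ±1 (not J=0↔0): J: 3 → 2, ΔJ = -1 — passes.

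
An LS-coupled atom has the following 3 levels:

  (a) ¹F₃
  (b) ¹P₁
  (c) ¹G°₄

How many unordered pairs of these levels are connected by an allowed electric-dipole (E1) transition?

1

(a)–(b): forbidden (parity, ΔL, ΔJ).
(a)–(c): allowed.
(b)–(c): forbidden (ΔL, ΔJ).
Allowed pairs: 1 of 3.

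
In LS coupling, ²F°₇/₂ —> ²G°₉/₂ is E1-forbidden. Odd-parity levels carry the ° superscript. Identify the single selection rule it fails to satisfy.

parity

Parity must change: odd → odd — violated.
ΔS = 0: S: 1/2 → 1/2 — satisfied.
ΔL = 0, ±1 (not L=0↔0): L: 3 → 4, ΔL = +1 — satisfied.
ΔJ = 0, ±1 (not J=0↔0): J: 7/2 → 9/2, ΔJ = +1 — satisfied.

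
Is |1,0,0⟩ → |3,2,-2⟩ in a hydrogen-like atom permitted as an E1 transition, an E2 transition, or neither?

Δl = 2 − 0 = +2; l_i + l_f = 2.
Δm_l = -2.
E1 (Δl = ±1, |Δm_l| ≤ 1): not satisfied.
E2 (Δl = 0,±2, l_i+l_f ≥ 2, |Δm_l| ≤ 2): satisfied.

E2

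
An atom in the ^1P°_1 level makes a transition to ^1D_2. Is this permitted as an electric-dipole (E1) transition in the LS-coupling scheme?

allowed

Reading off the term symbols: S 0→0, L 1→2, J 1→2, parity odd→even.
ΔJ = 0, ±1 (not J=0↔0): J: 1 → 2, ΔJ = +1 — passes.
Parity must change: odd → even — passes.
ΔL = 0, ±1 (not L=0↔0): L: 1 → 2, ΔL = +1 — passes.
ΔS = 0: S: 0 → 0 — passes.
All four E1 rules are satisfied.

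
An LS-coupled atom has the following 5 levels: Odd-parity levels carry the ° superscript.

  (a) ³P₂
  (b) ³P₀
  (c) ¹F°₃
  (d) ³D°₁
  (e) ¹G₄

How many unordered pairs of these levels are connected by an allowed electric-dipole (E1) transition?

(a)–(b): forbidden (parity, ΔJ).
(a)–(c): forbidden (ΔS, ΔL).
(a)–(d): allowed.
(a)–(e): forbidden (parity, ΔS, ΔL, ΔJ).
(b)–(c): forbidden (ΔS, ΔL, ΔJ).
(b)–(d): allowed.
(b)–(e): forbidden (parity, ΔS, ΔL, ΔJ).
(c)–(d): forbidden (parity, ΔS, ΔJ).
(c)–(e): allowed.
(d)–(e): forbidden (ΔS, ΔL, ΔJ).
Allowed pairs: 3 of 10.

3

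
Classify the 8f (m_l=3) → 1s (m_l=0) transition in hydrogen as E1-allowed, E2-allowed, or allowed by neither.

Δl = 0 − 3 = -3; l_i + l_f = 3.
Δm_l = -3.
E1 (Δl = ±1, |Δm_l| ≤ 1): not satisfied.
E2 (Δl = 0,±2, l_i+l_f ≥ 2, |Δm_l| ≤ 2): not satisfied.

neither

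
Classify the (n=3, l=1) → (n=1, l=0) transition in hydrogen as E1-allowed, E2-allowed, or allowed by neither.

E1

Δl = 0 − 1 = -1; l_i + l_f = 1.
E1 (Δl = ±1): satisfied.
E2 (Δl = 0,±2, l_i+l_f ≥ 2): not satisfied.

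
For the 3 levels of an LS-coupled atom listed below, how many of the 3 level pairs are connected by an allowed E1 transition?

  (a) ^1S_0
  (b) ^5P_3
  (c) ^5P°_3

1

(a)–(b): forbidden (parity, ΔS, ΔJ).
(a)–(c): forbidden (ΔS, ΔJ).
(b)–(c): allowed.
Allowed pairs: 1 of 3.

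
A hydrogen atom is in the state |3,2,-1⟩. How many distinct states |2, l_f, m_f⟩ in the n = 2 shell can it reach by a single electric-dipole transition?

E1 requires Δl = ±1, so l_f ∈ {1, 3}; with 0 ≤ l_f ≤ n_f−1 = 1, the allowed l_f values are {1}.
For l_f = 1: m_f ∈ {m_i−1, m_i, m_i+1} ∩ [−1, 1] = {-1, 0} → 2 states.
Total: 2.

2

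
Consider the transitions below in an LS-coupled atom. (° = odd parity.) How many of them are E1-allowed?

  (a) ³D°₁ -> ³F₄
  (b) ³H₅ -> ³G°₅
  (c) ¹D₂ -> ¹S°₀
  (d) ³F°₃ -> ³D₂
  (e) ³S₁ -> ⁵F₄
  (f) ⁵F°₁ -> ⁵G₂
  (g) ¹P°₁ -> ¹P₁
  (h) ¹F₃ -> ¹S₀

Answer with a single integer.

4

(a) forbidden (ΔJ fails)
(b) allowed
(c) forbidden (ΔL, ΔJ fail)
(d) allowed
(e) forbidden (parity, ΔS, ΔL, ΔJ fail)
(f) allowed
(g) allowed
(h) forbidden (parity, ΔL, ΔJ fail)
Total allowed: 4 of 8.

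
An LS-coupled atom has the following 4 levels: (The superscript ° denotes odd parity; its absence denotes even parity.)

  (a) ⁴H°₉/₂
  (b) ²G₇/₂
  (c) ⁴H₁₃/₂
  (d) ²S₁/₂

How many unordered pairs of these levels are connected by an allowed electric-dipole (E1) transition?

(a)–(b): forbidden (ΔS).
(a)–(c): forbidden (ΔJ).
(a)–(d): forbidden (ΔS, ΔL, ΔJ).
(b)–(c): forbidden (parity, ΔS, ΔJ).
(b)–(d): forbidden (parity, ΔL, ΔJ).
(c)–(d): forbidden (parity, ΔS, ΔL, ΔJ).
Allowed pairs: 0 of 6.

0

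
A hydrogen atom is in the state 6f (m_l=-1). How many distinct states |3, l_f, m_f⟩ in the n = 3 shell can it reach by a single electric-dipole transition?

3

E1 requires Δl = ±1, so l_f ∈ {2, 4}; with 0 ≤ l_f ≤ n_f−1 = 2, the allowed l_f values are {2}.
For l_f = 2: m_f ∈ {m_i−1, m_i, m_i+1} ∩ [−2, 2] = {-2, -1, 0} → 3 states.
Total: 3.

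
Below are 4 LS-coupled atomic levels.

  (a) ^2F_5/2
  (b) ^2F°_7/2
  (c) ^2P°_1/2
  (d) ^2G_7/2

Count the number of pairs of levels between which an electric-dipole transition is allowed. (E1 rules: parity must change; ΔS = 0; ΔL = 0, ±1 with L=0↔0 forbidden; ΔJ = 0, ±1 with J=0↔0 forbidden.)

2

(a)–(b): allowed.
(a)–(c): forbidden (ΔL, ΔJ).
(a)–(d): forbidden (parity).
(b)–(c): forbidden (parity, ΔL, ΔJ).
(b)–(d): allowed.
(c)–(d): forbidden (ΔL, ΔJ).
Allowed pairs: 2 of 6.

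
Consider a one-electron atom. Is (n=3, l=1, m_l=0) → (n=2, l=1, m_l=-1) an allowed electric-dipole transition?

forbidden

Δl = 1 − 1 = +0; the E1 rule Δl = ±1 is ✗.
Δm_l = -1 − (0) = -1. E1 requires Δm_l = 0, ±1: ✓.
The transition is electric-dipole forbidden.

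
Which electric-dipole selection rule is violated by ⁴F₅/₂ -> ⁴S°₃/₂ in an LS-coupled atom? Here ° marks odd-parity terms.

the ΔL = 0, ±1 rule

Initial level: S=3/2, L=3, J=5/2, parity even. Final level: S=3/2, L=0, J=3/2, parity odd.
Parity must change: even → odd — ok.
ΔS = 0: S: 3/2 → 3/2 — ok.
ΔL = 0, ±1 (not L=0↔0): L: 3 → 0, ΔL = -3 — fails.
ΔJ = 0, ±1 (not J=0↔0): J: 5/2 → 3/2, ΔJ = -1 — ok.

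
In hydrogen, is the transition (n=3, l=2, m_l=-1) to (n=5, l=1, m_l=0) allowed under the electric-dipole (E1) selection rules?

Initial l = 2, final l = 1, so Δl = -1. E1 requires Δl = ±1: ✓.
m_l: -1 → 0 (Δm_l = +1). |Δm_l| ≤ 1 ✓.
All E1 selection rules are satisfied.

allowed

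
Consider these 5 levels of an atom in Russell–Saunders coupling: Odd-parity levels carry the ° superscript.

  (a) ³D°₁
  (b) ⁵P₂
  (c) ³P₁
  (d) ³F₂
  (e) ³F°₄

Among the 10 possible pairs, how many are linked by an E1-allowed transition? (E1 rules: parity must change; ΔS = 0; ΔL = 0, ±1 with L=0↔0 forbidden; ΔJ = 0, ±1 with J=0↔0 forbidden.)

2

(a)–(b): forbidden (ΔS).
(a)–(c): allowed.
(a)–(d): allowed.
(a)–(e): forbidden (parity, ΔJ).
(b)–(c): forbidden (parity, ΔS).
(b)–(d): forbidden (parity, ΔS, ΔL).
(b)–(e): forbidden (ΔS, ΔL, ΔJ).
(c)–(d): forbidden (parity, ΔL).
(c)–(e): forbidden (ΔL, ΔJ).
(d)–(e): forbidden (ΔJ).
Allowed pairs: 2 of 10.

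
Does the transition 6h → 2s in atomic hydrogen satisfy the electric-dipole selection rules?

Δl = 0 − 5 = -5; the E1 rule Δl = ±1 is ✗.
The transition is electric-dipole forbidden.

forbidden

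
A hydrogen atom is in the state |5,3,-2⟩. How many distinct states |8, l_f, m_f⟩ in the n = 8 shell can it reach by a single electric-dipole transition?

E1 requires Δl = ±1, so l_f ∈ {2, 4}; with 0 ≤ l_f ≤ n_f−1 = 7, the allowed l_f values are {2, 4}.
For l_f = 2: m_f ∈ {m_i−1, m_i, m_i+1} ∩ [−2, 2] = {-2, -1} → 2 states.
For l_f = 4: m_f ∈ {m_i−1, m_i, m_i+1} ∩ [−4, 4] = {-3, -2, -1} → 3 states.
Total: 5.

5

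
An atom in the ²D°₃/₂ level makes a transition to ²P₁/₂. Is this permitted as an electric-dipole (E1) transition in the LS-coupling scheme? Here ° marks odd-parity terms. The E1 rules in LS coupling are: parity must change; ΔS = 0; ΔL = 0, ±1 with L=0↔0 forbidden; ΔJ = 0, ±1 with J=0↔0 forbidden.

allowed

Parity must change: odd → even — passes.
ΔS = 0: S: 1/2 → 1/2 — passes.
ΔL = 0, ±1 (not L=0↔0): L: 2 → 1, ΔL = -1 — passes.
ΔJ = 0, ±1 (not J=0↔0): J: 3/2 → 1/2, ΔJ = -1 — passes.
All four E1 rules are satisfied.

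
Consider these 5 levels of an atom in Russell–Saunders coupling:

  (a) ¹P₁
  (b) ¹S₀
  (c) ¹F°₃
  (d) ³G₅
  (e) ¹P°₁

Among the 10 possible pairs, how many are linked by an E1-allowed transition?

2

(a)–(b): forbidden (parity).
(a)–(c): forbidden (ΔL, ΔJ).
(a)–(d): forbidden (parity, ΔS, ΔL, ΔJ).
(a)–(e): allowed.
(b)–(c): forbidden (ΔL, ΔJ).
(b)–(d): forbidden (parity, ΔS, ΔL, ΔJ).
(b)–(e): allowed.
(c)–(d): forbidden (ΔS, ΔJ).
(c)–(e): forbidden (parity, ΔL, ΔJ).
(d)–(e): forbidden (ΔS, ΔL, ΔJ).
Allowed pairs: 2 of 10.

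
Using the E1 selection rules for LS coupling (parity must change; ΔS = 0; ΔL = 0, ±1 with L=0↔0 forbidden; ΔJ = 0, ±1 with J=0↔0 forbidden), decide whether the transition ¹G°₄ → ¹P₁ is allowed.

Reading off the term symbols: S 0→0, L 4→1, J 4→1, parity odd→even.
Parity must change: odd → even — passes.
ΔJ = 0, ±1 (not J=0↔0): J: 4 → 1, ΔJ = -3 — fails.
ΔL = 0, ±1 (not L=0↔0): L: 4 → 1, ΔL = -3 — fails.
ΔS = 0: S: 0 → 0 — passes.
Rule(s) violated: ΔL, ΔJ.

forbidden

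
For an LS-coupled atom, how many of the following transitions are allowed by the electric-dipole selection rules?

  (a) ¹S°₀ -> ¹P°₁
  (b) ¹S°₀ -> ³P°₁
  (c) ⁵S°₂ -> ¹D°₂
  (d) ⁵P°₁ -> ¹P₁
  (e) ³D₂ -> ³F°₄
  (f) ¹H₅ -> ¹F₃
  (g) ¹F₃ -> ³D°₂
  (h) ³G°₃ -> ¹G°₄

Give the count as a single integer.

(a) forbidden (parity fails)
(b) forbidden (parity, ΔS fail)
(c) forbidden (parity, ΔS, ΔL fail)
(d) forbidden (ΔS fails)
(e) forbidden (ΔJ fails)
(f) forbidden (parity, ΔL, ΔJ fail)
(g) forbidden (ΔS fails)
(h) forbidden (parity, ΔS fail)
Total allowed: 0 of 8.

0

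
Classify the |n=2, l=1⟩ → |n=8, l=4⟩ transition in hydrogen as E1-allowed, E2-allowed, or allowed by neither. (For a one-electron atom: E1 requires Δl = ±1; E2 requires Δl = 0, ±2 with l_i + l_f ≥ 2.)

Δl = 4 − 1 = +3; l_i + l_f = 5.
E1 (Δl = ±1): not satisfied.
E2 (Δl = 0,±2, l_i+l_f ≥ 2): not satisfied.

neither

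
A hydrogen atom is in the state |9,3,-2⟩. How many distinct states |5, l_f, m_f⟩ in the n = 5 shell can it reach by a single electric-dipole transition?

5

E1 requires Δl = ±1, so l_f ∈ {2, 4}; with 0 ≤ l_f ≤ n_f−1 = 4, the allowed l_f values are {2, 4}.
For l_f = 2: m_f ∈ {m_i−1, m_i, m_i+1} ∩ [−2, 2] = {-2, -1} → 2 states.
For l_f = 4: m_f ∈ {m_i−1, m_i, m_i+1} ∩ [−4, 4] = {-3, -2, -1} → 3 states.
Total: 5.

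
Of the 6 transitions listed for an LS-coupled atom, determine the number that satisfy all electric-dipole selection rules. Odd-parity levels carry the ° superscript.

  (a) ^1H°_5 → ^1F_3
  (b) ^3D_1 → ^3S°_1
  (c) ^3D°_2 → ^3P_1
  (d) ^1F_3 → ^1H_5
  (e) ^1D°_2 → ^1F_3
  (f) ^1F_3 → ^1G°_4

3

(a) forbidden (ΔL, ΔJ fail)
(b) forbidden (ΔL fails)
(c) allowed
(d) forbidden (parity, ΔL, ΔJ fail)
(e) allowed
(f) allowed
Total allowed: 3 of 6.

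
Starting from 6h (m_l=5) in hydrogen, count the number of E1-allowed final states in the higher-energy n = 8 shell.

E1 requires Δl = ±1, so l_f ∈ {4, 6}; with 0 ≤ l_f ≤ n_f−1 = 7, the allowed l_f values are {4, 6}.
For l_f = 4: m_f ∈ {m_i−1, m_i, m_i+1} ∩ [−4, 4] = {4} → 1 state.
For l_f = 6: m_f ∈ {m_i−1, m_i, m_i+1} ∩ [−6, 6] = {4, 5, 6} → 3 states.
Total: 4.

4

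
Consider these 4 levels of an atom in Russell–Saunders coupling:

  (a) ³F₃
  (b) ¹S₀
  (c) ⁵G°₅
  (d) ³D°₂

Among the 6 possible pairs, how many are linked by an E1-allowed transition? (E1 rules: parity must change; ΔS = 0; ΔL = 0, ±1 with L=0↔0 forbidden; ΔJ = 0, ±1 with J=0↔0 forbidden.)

(a)–(b): forbidden (parity, ΔS, ΔL, ΔJ).
(a)–(c): forbidden (ΔS, ΔJ).
(a)–(d): allowed.
(b)–(c): forbidden (ΔS, ΔL, ΔJ).
(b)–(d): forbidden (ΔS, ΔL, ΔJ).
(c)–(d): forbidden (parity, ΔS, ΔL, ΔJ).
Allowed pairs: 1 of 6.

1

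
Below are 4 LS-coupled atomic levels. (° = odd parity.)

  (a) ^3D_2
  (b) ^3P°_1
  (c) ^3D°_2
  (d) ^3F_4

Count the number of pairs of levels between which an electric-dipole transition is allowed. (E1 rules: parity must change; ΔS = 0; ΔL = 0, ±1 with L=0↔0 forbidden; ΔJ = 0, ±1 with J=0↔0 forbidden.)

(a)–(b): allowed.
(a)–(c): allowed.
(a)–(d): forbidden (parity, ΔJ).
(b)–(c): forbidden (parity).
(b)–(d): forbidden (ΔL, ΔJ).
(c)–(d): forbidden (ΔJ).
Allowed pairs: 2 of 6.

2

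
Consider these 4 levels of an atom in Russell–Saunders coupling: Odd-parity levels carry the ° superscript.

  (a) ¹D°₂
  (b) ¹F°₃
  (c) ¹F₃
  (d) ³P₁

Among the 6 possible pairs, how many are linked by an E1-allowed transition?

(a)–(b): forbidden (parity).
(a)–(c): allowed.
(a)–(d): forbidden (ΔS).
(b)–(c): allowed.
(b)–(d): forbidden (ΔS, ΔL, ΔJ).
(c)–(d): forbidden (parity, ΔS, ΔL, ΔJ).
Allowed pairs: 2 of 6.

2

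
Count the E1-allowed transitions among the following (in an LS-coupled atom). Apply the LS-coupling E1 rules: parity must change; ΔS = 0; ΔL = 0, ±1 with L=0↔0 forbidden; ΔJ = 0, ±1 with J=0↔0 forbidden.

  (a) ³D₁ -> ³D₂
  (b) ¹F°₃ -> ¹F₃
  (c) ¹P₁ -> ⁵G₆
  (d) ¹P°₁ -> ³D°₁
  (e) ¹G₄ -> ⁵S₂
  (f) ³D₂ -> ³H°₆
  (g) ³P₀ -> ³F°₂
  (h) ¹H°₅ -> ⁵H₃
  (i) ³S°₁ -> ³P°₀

(a) forbidden (parity fails)
(b) allowed
(c) forbidden (parity, ΔS, ΔL, ΔJ fail)
(d) forbidden (parity, ΔS fail)
(e) forbidden (parity, ΔS, ΔL, ΔJ fail)
(f) forbidden (ΔL, ΔJ fail)
(g) forbidden (ΔL, ΔJ fail)
(h) forbidden (ΔS, ΔJ fail)
(i) forbidden (parity fails)
Total allowed: 1 of 9.

1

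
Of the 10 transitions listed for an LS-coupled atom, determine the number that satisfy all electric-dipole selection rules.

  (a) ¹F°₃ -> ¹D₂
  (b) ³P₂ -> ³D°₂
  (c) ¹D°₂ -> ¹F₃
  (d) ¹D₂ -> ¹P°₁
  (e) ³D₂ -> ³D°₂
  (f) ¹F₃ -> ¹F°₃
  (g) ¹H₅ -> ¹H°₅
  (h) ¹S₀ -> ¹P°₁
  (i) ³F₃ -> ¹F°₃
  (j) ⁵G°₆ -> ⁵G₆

9

(a) allowed
(b) allowed
(c) allowed
(d) allowed
(e) allowed
(f) allowed
(g) allowed
(h) allowed
(i) forbidden (ΔS fails)
(j) allowed
Total allowed: 9 of 10.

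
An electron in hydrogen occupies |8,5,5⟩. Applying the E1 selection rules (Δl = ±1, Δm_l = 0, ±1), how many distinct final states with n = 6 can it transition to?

1

E1 requires Δl = ±1, so l_f ∈ {4, 6}; with 0 ≤ l_f ≤ n_f−1 = 5, the allowed l_f values are {4}.
For l_f = 4: m_f ∈ {m_i−1, m_i, m_i+1} ∩ [−4, 4] = {4} → 1 state.
Total: 1.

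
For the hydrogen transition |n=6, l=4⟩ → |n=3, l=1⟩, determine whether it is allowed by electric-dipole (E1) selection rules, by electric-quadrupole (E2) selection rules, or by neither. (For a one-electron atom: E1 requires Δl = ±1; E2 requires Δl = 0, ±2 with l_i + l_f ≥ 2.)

neither

Δl = 1 − 4 = -3; l_i + l_f = 5.
E1 (Δl = ±1): not satisfied.
E2 (Δl = 0,±2, l_i+l_f ≥ 2): not satisfied.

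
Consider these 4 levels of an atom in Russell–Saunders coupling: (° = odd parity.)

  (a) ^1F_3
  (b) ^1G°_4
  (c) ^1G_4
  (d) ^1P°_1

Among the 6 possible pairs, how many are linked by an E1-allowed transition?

(a)–(b): allowed.
(a)–(c): forbidden (parity).
(a)–(d): forbidden (ΔL, ΔJ).
(b)–(c): allowed.
(b)–(d): forbidden (parity, ΔL, ΔJ).
(c)–(d): forbidden (ΔL, ΔJ).
Allowed pairs: 2 of 6.

2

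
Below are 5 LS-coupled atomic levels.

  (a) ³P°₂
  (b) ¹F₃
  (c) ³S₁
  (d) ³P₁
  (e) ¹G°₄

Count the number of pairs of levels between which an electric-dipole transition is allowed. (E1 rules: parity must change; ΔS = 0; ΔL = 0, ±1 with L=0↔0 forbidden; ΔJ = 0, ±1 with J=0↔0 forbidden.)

(a)–(b): forbidden (ΔS, ΔL).
(a)–(c): allowed.
(a)–(d): allowed.
(a)–(e): forbidden (parity, ΔS, ΔL, ΔJ).
(b)–(c): forbidden (parity, ΔS, ΔL, ΔJ).
(b)–(d): forbidden (parity, ΔS, ΔL, ΔJ).
(b)–(e): allowed.
(c)–(d): forbidden (parity).
(c)–(e): forbidden (ΔS, ΔL, ΔJ).
(d)–(e): forbidden (ΔS, ΔL, ΔJ).
Allowed pairs: 3 of 10.

3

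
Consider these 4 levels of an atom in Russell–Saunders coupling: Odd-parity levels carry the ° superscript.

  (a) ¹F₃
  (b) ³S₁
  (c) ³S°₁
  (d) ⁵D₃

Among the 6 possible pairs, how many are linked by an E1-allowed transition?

0

(a)–(b): forbidden (parity, ΔS, ΔL, ΔJ).
(a)–(c): forbidden (ΔS, ΔL, ΔJ).
(a)–(d): forbidden (parity, ΔS).
(b)–(c): forbidden (ΔL).
(b)–(d): forbidden (parity, ΔS, ΔL, ΔJ).
(c)–(d): forbidden (ΔS, ΔL, ΔJ).
Allowed pairs: 0 of 6.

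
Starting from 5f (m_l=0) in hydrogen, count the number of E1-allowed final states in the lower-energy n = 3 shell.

E1 requires Δl = ±1, so l_f ∈ {2, 4}; with 0 ≤ l_f ≤ n_f−1 = 2, the allowed l_f values are {2}.
For l_f = 2: m_f ∈ {m_i−1, m_i, m_i+1} ∩ [−2, 2] = {-1, 0, 1} → 3 states.
Total: 3.

3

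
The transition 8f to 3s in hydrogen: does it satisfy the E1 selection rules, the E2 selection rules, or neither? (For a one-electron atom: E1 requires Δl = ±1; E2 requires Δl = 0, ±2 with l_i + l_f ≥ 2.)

Δl = 0 − 3 = -3; l_i + l_f = 3.
E1 (Δl = ±1): not satisfied.
E2 (Δl = 0,±2, l_i+l_f ≥ 2): not satisfied.

neither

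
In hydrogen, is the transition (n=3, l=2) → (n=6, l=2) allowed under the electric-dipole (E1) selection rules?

l: 2 → 2 (Δl = +0). Δl = ±1 fails.
The transition is electric-dipole forbidden.

forbidden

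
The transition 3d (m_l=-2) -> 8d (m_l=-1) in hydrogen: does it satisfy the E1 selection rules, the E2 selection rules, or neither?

Δl = 2 − 2 = +0; l_i + l_f = 4.
Δm_l = +1.
E1 (Δl = ±1, |Δm_l| ≤ 1): not satisfied.
E2 (Δl = 0,±2, l_i+l_f ≥ 2, |Δm_l| ≤ 2): satisfied.

E2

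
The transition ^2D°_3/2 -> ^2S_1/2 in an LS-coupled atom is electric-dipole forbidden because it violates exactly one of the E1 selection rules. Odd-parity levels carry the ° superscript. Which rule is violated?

the ΔL = 0, ±1 rule

Parity must change: odd → even — passes.
ΔL = 0, ±1 (not L=0↔0): L: 2 → 0, ΔL = -2 — fails.
ΔS = 0: S: 1/2 → 1/2 — passes.
ΔJ = 0, ±1 (not J=0↔0): J: 3/2 → 1/2, ΔJ = -1 — passes.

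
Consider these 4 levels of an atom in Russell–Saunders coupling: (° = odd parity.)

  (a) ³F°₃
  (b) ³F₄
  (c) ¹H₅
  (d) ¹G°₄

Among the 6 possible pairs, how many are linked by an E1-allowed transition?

(a)–(b): allowed.
(a)–(c): forbidden (ΔS, ΔL, ΔJ).
(a)–(d): forbidden (parity, ΔS).
(b)–(c): forbidden (parity, ΔS, ΔL).
(b)–(d): forbidden (ΔS).
(c)–(d): allowed.
Allowed pairs: 2 of 6.

2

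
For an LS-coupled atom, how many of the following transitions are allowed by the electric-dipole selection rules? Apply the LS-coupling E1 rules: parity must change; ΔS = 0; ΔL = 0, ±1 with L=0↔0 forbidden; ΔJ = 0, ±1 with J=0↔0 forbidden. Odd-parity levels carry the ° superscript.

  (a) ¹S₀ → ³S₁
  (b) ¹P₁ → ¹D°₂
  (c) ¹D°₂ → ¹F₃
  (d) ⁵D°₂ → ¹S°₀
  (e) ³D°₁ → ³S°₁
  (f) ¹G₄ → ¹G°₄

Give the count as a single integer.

3

(a) forbidden (parity, ΔS, ΔL fail)
(b) allowed
(c) allowed
(d) forbidden (parity, ΔS, ΔL, ΔJ fail)
(e) forbidden (parity, ΔL fail)
(f) allowed
Total allowed: 3 of 6.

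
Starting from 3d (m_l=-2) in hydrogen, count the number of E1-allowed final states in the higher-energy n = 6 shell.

E1 requires Δl = ±1, so l_f ∈ {1, 3}; with 0 ≤ l_f ≤ n_f−1 = 5, the allowed l_f values are {1, 3}.
For l_f = 1: m_f ∈ {m_i−1, m_i, m_i+1} ∩ [−1, 1] = {-1} → 1 state.
For l_f = 3: m_f ∈ {m_i−1, m_i, m_i+1} ∩ [−3, 3] = {-3, -2, -1} → 3 states.
Total: 4.

4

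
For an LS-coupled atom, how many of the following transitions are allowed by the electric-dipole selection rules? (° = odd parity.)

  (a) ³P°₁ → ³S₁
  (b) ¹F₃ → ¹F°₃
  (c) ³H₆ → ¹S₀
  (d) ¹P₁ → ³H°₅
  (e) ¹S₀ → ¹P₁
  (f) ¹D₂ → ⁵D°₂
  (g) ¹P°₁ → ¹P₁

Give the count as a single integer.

(a) allowed
(b) allowed
(c) forbidden (parity, ΔS, ΔL, ΔJ fail)
(d) forbidden (ΔS, ΔL, ΔJ fail)
(e) forbidden (parity fails)
(f) forbidden (ΔS fails)
(g) allowed
Total allowed: 3 of 7.

3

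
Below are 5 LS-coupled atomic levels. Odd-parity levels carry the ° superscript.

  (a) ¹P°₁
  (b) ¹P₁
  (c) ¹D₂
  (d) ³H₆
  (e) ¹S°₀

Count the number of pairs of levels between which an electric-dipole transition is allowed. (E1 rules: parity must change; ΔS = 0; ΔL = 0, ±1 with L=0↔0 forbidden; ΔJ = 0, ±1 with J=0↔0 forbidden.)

3

(a)–(b): allowed.
(a)–(c): allowed.
(a)–(d): forbidden (ΔS, ΔL, ΔJ).
(a)–(e): forbidden (parity).
(b)–(c): forbidden (parity).
(b)–(d): forbidden (parity, ΔS, ΔL, ΔJ).
(b)–(e): allowed.
(c)–(d): forbidden (parity, ΔS, ΔL, ΔJ).
(c)–(e): forbidden (ΔL, ΔJ).
(d)–(e): forbidden (ΔS, ΔL, ΔJ).
Allowed pairs: 3 of 10.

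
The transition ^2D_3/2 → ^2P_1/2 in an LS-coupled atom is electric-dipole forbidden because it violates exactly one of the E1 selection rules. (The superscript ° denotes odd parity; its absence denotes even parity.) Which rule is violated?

parity

Parity must change: even → even — fails.
ΔS = 0: S: 1/2 → 1/2 — ok.
ΔL = 0, ±1 (not L=0↔0): L: 2 → 1, ΔL = -1 — ok.
ΔJ = 0, ±1 (not J=0↔0): J: 3/2 → 1/2, ΔJ = -1 — ok.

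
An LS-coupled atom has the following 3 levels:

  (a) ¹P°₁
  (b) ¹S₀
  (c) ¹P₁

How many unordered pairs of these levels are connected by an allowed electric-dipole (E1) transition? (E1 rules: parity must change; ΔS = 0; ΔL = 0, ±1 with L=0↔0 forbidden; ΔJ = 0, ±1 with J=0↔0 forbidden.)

(a)–(b): allowed.
(a)–(c): allowed.
(b)–(c): forbidden (parity).
Allowed pairs: 2 of 3.

2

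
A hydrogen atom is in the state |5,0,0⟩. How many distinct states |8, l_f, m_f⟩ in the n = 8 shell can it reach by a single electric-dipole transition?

3

E1 requires Δl = ±1, so l_f ∈ {-1, 1}; with 0 ≤ l_f ≤ n_f−1 = 7, the allowed l_f values are {1}.
For l_f = 1: m_f ∈ {m_i−1, m_i, m_i+1} ∩ [−1, 1] = {-1, 0, 1} → 3 states.
Total: 3.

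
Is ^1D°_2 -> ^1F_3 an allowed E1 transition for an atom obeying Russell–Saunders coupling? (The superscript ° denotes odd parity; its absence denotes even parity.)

Parity must change: odd → even — passes.
ΔS = 0: S: 0 → 0 — passes.
ΔL = 0, ±1 (not L=0↔0): L: 2 → 3, ΔL = +1 — passes.
ΔJ = 0, ±1 (not J=0↔0): J: 2 → 3, ΔJ = +1 — passes.
All four E1 rules are satisfied.

allowed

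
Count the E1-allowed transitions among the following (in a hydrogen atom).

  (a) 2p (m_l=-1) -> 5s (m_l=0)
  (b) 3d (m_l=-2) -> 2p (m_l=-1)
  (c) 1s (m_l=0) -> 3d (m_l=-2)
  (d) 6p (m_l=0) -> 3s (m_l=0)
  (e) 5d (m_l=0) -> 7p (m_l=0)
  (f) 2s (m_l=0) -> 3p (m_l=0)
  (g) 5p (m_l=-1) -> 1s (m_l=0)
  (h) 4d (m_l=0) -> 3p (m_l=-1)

(a) allowed
(b) allowed
(c) forbidden — Δl = +2 (E1 requires Δl = ±1); Δm_l = -2 (E1 requires Δm_l = 0, ±1)
(d) allowed
(e) allowed
(f) allowed
(g) allowed
(h) allowed
Total allowed: 7 of 8.

7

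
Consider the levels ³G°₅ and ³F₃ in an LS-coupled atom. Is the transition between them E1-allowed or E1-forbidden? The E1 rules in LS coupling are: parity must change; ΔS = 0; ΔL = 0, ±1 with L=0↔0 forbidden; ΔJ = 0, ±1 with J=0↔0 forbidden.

forbidden

Reading off the term symbols: S 1→1, L 4→3, J 5→3, parity odd→even.
Parity must change: odd → even — ✓.
ΔJ = 0, ±1 (not J=0↔0): J: 5 → 3, ΔJ = -2 — ✗.
ΔS = 0: S: 1 → 1 — ✓.
ΔL = 0, ±1 (not L=0↔0): L: 4 → 3, ΔL = -1 — ✓.
Rule(s) violated: ΔJ.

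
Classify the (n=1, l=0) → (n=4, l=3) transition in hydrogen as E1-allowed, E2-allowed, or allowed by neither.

neither

Δl = 3 − 0 = +3; l_i + l_f = 3.
E1 (Δl = ±1): not satisfied.
E2 (Δl = 0,±2, l_i+l_f ≥ 2): not satisfied.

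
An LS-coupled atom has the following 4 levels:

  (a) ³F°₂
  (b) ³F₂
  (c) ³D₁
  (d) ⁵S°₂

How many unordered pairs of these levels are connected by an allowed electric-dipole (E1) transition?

2

(a)–(b): allowed.
(a)–(c): allowed.
(a)–(d): forbidden (parity, ΔS, ΔL).
(b)–(c): forbidden (parity).
(b)–(d): forbidden (ΔS, ΔL).
(c)–(d): forbidden (ΔS, ΔL).
Allowed pairs: 2 of 6.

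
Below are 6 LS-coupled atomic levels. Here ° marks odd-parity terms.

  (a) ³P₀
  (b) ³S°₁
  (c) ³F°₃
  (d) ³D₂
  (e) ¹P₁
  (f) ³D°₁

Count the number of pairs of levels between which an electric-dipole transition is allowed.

4

(a)–(b): allowed.
(a)–(c): forbidden (ΔL, ΔJ).
(a)–(d): forbidden (parity, ΔJ).
(a)–(e): forbidden (parity, ΔS).
(a)–(f): allowed.
(b)–(c): forbidden (parity, ΔL, ΔJ).
(b)–(d): forbidden (ΔL).
(b)–(e): forbidden (ΔS).
(b)–(f): forbidden (parity, ΔL).
(c)–(d): allowed.
(c)–(e): forbidden (ΔS, ΔL, ΔJ).
(c)–(f): forbidden (parity, ΔJ).
(d)–(e): forbidden (parity, ΔS).
(d)–(f): allowed.
(e)–(f): forbidden (ΔS).
Allowed pairs: 4 of 15.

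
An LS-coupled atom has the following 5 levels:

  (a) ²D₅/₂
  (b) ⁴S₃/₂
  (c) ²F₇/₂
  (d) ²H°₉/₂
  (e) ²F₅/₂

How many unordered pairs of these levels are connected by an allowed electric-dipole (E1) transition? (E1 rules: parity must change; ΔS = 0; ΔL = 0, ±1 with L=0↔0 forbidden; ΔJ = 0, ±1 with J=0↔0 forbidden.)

0

(a)–(b): forbidden (parity, ΔS, ΔL).
(a)–(c): forbidden (parity).
(a)–(d): forbidden (ΔL, ΔJ).
(a)–(e): forbidden (parity).
(b)–(c): forbidden (parity, ΔS, ΔL, ΔJ).
(b)–(d): forbidden (ΔS, ΔL, ΔJ).
(b)–(e): forbidden (parity, ΔS, ΔL).
(c)–(d): forbidden (ΔL).
(c)–(e): forbidden (parity).
(d)–(e): forbidden (ΔL, ΔJ).
Allowed pairs: 0 of 10.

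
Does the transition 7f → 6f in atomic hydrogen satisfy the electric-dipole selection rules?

forbidden

l: 3 → 3 (Δl = +0). Δl = ±1 violated.
The transition is electric-dipole forbidden.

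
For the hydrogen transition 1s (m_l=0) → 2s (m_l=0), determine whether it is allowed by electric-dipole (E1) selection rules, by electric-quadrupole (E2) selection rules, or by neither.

Δl = 0 − 0 = +0; l_i + l_f = 0.
Δm_l = +0.
E1 (Δl = ±1, |Δm_l| ≤ 1): not satisfied.
E2 (Δl = 0,±2, l_i+l_f ≥ 2, |Δm_l| ≤ 2): not satisfied.

neither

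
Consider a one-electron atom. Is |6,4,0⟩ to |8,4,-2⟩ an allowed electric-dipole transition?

forbidden

l: 4 → 4 (Δl = +0). Δl = ±1 violated.
Δm_l = -2 − (0) = -2. E1 requires Δm_l = 0, ±1: violated.
The transition is electric-dipole forbidden.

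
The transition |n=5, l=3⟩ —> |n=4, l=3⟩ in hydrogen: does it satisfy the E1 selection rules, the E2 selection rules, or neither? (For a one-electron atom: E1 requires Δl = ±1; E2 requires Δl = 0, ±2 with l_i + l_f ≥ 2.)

Δl = 3 − 3 = +0; l_i + l_f = 6.
E1 (Δl = ±1): not satisfied.
E2 (Δl = 0,±2, l_i+l_f ≥ 2): satisfied.

E2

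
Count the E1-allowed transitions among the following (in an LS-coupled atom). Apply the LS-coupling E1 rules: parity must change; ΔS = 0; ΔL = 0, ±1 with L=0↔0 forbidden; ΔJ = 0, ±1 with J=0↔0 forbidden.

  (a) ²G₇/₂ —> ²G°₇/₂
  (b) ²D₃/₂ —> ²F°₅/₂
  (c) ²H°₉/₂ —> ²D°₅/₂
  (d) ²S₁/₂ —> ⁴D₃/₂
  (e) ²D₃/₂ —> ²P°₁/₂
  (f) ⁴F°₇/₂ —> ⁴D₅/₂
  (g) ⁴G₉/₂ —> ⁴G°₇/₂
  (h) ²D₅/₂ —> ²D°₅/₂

6

(a) allowed
(b) allowed
(c) forbidden (parity, ΔL, ΔJ fail)
(d) forbidden (parity, ΔS, ΔL fail)
(e) allowed
(f) allowed
(g) allowed
(h) allowed
Total allowed: 6 of 8.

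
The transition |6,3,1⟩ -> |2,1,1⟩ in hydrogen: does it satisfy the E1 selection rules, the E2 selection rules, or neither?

E2

Δl = 1 − 3 = -2; l_i + l_f = 4.
Δm_l = +0.
E1 (Δl = ±1, |Δm_l| ≤ 1): not satisfied.
E2 (Δl = 0,±2, l_i+l_f ≥ 2, |Δm_l| ≤ 2): satisfied.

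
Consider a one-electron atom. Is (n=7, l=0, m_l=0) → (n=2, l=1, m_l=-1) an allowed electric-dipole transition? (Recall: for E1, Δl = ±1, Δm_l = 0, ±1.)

Initial l = 0, final l = 1, so Δl = +1. E1 requires Δl = ±1: satisfied.
Δm_l = -1 − (0) = -1. E1 requires Δm_l = 0, ±1: satisfied.
All E1 selection rules are satisfied.

allowed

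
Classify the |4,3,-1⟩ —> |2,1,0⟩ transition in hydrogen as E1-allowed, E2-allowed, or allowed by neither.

E2

Δl = 1 − 3 = -2; l_i + l_f = 4.
Δm_l = +1.
E1 (Δl = ±1, |Δm_l| ≤ 1): not satisfied.
E2 (Δl = 0,±2, l_i+l_f ≥ 2, |Δm_l| ≤ 2): satisfied.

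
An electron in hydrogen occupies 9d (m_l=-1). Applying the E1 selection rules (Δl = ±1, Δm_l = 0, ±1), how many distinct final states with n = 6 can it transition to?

5

E1 requires Δl = ±1, so l_f ∈ {1, 3}; with 0 ≤ l_f ≤ n_f−1 = 5, the allowed l_f values are {1, 3}.
For l_f = 1: m_f ∈ {m_i−1, m_i, m_i+1} ∩ [−1, 1] = {-1, 0} → 2 states.
For l_f = 3: m_f ∈ {m_i−1, m_i, m_i+1} ∩ [−3, 3] = {-2, -1, 0} → 3 states.
Total: 5.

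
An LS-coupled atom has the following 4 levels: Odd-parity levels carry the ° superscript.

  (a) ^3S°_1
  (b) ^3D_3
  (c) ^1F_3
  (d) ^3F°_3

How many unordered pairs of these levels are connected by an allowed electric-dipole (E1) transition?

(a)–(b): forbidden (ΔL, ΔJ).
(a)–(c): forbidden (ΔS, ΔL, ΔJ).
(a)–(d): forbidden (parity, ΔL, ΔJ).
(b)–(c): forbidden (parity, ΔS).
(b)–(d): allowed.
(c)–(d): forbidden (ΔS).
Allowed pairs: 1 of 6.

1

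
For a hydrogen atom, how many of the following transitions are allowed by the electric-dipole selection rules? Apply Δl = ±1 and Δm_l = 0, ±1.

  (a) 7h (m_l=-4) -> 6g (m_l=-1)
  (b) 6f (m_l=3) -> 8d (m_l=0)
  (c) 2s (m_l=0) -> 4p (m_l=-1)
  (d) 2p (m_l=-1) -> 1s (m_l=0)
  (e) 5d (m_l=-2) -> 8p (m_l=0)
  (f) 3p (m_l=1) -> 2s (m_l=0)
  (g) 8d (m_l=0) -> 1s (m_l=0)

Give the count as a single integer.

(a) forbidden — Δm_l = +3 (E1 requires Δm_l = 0, ±1)
(b) forbidden — Δm_l = -3 (E1 requires Δm_l = 0, ±1)
(c) allowed
(d) allowed
(e) forbidden — Δm_l = +2 (E1 requires Δm_l = 0, ±1)
(f) allowed
(g) forbidden — Δl = -2 (E1 requires Δl = ±1)
Total allowed: 3 of 7.

3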